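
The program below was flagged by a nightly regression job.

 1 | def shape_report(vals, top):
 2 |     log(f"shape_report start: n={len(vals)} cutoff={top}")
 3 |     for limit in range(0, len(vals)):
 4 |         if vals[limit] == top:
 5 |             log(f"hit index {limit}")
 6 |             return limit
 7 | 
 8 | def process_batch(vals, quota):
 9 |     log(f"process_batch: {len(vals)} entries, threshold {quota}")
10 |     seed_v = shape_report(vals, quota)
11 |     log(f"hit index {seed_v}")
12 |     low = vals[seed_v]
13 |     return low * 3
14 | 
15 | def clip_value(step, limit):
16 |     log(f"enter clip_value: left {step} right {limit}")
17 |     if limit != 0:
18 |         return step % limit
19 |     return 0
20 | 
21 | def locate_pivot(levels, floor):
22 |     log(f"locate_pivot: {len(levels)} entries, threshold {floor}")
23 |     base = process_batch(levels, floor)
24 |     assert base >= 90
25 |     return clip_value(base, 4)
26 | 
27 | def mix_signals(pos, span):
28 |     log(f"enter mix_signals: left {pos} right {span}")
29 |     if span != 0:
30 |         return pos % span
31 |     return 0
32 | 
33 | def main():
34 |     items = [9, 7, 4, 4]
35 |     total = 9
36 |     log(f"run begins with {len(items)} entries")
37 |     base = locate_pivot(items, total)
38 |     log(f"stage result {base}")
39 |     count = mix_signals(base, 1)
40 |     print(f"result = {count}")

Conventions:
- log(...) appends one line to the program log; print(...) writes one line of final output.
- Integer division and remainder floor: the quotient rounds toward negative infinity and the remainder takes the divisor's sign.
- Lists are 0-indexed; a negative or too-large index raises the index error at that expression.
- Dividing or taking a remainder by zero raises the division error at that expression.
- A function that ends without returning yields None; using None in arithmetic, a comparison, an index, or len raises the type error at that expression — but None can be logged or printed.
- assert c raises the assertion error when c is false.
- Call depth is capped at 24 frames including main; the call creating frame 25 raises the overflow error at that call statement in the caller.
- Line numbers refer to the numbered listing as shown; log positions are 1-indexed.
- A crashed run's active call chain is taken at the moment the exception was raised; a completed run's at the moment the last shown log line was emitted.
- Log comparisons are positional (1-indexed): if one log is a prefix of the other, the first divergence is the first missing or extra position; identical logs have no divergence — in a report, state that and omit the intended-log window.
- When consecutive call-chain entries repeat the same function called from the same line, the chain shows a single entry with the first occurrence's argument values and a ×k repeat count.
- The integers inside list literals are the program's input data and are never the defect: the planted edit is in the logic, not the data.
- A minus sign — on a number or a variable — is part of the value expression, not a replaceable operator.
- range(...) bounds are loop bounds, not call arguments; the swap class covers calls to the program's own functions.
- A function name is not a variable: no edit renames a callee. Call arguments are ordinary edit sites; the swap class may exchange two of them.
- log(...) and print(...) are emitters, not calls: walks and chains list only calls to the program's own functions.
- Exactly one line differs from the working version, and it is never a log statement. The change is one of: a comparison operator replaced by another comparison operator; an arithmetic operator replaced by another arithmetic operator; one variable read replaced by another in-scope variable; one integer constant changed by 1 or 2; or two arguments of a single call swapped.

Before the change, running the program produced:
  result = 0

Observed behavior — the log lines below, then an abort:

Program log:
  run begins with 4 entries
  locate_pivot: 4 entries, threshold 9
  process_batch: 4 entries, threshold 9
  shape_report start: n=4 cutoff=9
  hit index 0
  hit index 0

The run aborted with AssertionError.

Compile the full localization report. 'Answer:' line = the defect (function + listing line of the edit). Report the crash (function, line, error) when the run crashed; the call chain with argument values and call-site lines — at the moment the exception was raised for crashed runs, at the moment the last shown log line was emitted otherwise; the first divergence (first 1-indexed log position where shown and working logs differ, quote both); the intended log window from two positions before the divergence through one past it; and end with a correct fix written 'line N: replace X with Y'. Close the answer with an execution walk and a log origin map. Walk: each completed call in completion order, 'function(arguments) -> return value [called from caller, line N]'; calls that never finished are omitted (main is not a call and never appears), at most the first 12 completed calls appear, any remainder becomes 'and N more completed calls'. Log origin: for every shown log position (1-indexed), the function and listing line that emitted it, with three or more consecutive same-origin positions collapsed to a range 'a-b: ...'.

Answer: the defect is in locate_pivot at line 24.
Key fact: The log ends early — 6 lines, where the working version next logs 'enter clip_value: left 27 right 4'.
Crash: locate_pivot, line 24, AssertionError.
Call chain: main -> locate_pivot([9, 7, 4, 4], 9) (called at line 37).
First divergence: position 7 — the faulty run's log ends after 6 lines; the working version continues with 'enter clip_value: left 27 right 4'.
Intended log window:
  5: hit index 0
  6: hit index 0
  7: enter clip_value: left 27 right 4
  8: stage result 3
Execution walk:
  shape_report([9, 7, 4, 4], 9) -> 0  [called from process_batch, line 10]
  process_batch([9, 7, 4, 4], 9) -> 27  [called from locate_pivot, line 23]
Origin of each log line:
  1 — main, line 36
  2 — locate_pivot, line 22
  3 — process_batch, line 9
  4 — shape_report, line 2
  5 — shape_report, line 5
  6 — process_batch, line 11
A correct fix: line 24: replace `>=` with `<=`.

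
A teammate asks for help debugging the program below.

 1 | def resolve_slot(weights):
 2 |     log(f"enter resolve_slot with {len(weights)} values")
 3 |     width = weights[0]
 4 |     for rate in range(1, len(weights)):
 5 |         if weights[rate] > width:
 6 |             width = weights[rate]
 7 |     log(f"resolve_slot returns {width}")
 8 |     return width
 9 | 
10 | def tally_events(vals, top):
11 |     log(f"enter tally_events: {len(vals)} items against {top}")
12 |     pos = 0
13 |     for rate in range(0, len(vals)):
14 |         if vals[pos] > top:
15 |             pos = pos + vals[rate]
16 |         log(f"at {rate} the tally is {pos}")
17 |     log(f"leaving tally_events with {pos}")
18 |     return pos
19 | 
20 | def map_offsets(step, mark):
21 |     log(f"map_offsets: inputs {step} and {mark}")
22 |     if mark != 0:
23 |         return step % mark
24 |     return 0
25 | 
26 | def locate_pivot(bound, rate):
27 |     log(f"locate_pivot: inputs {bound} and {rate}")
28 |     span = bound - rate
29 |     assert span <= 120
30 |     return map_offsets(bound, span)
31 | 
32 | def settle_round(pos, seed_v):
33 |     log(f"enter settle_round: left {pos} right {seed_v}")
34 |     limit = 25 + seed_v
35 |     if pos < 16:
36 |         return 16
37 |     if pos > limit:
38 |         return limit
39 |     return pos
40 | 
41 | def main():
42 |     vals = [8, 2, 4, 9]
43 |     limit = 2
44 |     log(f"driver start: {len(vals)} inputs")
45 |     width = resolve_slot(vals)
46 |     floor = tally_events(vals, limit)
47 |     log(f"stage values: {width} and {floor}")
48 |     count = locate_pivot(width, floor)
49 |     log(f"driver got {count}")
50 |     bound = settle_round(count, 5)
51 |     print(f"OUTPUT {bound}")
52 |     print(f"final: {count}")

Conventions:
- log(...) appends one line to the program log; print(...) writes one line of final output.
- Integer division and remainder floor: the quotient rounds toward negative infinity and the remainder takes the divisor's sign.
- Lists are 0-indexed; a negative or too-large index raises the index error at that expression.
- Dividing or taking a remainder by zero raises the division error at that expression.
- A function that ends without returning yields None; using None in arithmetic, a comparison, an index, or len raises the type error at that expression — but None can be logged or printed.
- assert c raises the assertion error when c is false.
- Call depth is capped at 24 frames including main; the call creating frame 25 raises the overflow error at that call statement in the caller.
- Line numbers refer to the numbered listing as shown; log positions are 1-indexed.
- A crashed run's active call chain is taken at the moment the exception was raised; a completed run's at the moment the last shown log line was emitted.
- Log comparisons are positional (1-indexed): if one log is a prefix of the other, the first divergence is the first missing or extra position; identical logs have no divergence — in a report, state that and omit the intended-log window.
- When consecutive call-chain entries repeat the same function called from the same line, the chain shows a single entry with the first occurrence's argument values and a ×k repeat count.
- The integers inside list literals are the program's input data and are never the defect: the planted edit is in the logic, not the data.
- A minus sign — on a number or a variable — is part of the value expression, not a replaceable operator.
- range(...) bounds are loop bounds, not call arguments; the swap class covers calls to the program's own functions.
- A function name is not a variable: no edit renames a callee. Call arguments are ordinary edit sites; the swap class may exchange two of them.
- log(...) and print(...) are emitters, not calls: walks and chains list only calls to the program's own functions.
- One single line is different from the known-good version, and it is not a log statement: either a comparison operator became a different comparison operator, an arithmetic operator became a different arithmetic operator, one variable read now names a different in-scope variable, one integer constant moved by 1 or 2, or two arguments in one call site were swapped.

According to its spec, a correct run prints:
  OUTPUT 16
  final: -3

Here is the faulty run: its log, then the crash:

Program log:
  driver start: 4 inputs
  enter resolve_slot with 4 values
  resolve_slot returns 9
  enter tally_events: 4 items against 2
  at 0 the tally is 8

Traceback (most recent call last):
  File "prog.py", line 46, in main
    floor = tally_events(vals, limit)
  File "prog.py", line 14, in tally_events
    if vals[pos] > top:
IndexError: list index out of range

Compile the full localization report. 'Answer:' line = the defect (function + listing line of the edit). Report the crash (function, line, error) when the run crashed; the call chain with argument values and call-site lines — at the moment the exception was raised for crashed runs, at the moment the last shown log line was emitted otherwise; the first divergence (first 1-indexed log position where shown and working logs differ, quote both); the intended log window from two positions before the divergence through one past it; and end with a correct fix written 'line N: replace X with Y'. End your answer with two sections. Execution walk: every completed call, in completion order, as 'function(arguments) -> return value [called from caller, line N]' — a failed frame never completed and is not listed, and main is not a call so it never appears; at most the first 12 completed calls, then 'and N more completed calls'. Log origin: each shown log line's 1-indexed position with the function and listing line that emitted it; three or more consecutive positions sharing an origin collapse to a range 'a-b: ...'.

Answer: the defect is in tally_events at line 14.
Key observation: The shown log is a 5-line prefix of the intended one, whose next entry is 'at 1 the tally is 8'.
Crash: tally_events, line 14, IndexError.
Call chain: main -> tally_events([8, 2, 4, 9], 2) (called at line 46).
First divergence: position 6 — after 5 matching lines the faulty run goes silent; intended next line 'at 1 the tally is 8'.
Intended log window:
  4: enter tally_events: 4 items against 2
  5: at 0 the tally is 8
  6: at 1 the tally is 8
  7: at 2 the tally is 12
Execution walk:
  resolve_slot([8, 2, 4, 9]) -> 9  [called from main, line 45]
Origin of each log line:
  1: emitted by main (line 44)
  2: emitted by resolve_slot (line 2)
  3: emitted by resolve_slot (line 7)
  4: emitted by tally_events (line 11)
  5: emitted by tally_events (line 16)
A correct fix: line 14: replace `pos` with `rate`.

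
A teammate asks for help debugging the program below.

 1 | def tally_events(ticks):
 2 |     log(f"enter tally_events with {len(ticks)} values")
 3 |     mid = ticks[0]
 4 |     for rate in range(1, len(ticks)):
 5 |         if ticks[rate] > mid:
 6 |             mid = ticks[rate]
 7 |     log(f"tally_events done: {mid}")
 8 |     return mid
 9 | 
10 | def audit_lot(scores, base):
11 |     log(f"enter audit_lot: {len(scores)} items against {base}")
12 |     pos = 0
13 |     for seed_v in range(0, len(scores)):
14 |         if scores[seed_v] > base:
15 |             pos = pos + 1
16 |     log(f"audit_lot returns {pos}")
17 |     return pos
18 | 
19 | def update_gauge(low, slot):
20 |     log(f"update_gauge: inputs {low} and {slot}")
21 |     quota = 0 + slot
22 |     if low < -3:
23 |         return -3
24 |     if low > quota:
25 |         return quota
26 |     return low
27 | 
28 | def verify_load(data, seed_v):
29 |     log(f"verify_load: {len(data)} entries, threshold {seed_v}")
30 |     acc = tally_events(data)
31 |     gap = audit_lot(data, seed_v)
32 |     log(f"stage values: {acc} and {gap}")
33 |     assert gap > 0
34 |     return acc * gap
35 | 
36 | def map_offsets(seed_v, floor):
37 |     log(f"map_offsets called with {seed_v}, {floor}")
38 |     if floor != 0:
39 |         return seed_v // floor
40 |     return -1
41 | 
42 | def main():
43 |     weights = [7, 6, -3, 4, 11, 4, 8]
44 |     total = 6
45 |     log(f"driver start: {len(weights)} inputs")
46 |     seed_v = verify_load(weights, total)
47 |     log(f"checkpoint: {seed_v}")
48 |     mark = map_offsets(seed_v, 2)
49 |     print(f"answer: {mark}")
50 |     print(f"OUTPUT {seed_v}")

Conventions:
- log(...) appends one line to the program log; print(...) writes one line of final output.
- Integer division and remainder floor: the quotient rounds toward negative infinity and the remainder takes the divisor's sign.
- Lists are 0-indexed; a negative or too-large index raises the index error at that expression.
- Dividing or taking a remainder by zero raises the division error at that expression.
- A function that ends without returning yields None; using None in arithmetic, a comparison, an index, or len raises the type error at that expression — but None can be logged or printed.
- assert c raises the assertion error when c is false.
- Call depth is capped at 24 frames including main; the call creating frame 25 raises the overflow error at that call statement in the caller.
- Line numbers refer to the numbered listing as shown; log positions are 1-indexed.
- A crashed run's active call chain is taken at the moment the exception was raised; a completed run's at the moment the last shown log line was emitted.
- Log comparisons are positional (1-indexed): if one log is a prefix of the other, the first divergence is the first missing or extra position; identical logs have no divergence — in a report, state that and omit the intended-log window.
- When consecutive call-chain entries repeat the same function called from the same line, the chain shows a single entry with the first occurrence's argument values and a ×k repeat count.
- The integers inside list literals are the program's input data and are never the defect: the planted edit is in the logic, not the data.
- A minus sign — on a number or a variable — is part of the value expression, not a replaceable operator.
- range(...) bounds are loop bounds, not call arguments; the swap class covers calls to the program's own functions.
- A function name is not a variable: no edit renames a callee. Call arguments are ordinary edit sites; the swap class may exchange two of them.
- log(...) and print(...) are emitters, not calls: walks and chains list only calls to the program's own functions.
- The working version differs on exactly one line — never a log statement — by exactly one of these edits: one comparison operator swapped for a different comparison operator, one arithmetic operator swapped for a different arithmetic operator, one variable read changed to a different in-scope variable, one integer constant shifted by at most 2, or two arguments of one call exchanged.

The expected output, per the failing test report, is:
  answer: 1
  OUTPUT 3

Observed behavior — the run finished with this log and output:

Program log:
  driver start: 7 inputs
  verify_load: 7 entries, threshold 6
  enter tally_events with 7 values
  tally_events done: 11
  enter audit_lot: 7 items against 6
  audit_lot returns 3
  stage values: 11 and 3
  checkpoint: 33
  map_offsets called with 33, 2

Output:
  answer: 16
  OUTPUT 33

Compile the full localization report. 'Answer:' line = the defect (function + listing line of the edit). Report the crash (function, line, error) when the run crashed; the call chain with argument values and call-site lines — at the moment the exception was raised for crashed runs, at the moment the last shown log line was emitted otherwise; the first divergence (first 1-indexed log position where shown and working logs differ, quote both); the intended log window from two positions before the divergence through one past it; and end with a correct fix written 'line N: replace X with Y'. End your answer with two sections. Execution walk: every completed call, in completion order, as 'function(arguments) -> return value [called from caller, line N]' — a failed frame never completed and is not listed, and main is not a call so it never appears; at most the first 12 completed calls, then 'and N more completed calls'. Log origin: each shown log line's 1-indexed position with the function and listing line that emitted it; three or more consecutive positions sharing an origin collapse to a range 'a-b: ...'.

Answer: the defect is in verify_load at line 34.
Key observation: Everything matches until log position 8, which reads 'checkpoint: 33' in place of 'checkpoint: 3'.
Call chain: main -> map_offsets(33, 2) (called at line 48).
First divergence: position 8 — the shown line 'checkpoint: 33' should read 'checkpoint: 3'.
Intended log window:
  6: audit_lot returns 3
  7: stage values: 11 and 3
  8: checkpoint: 3
  9: map_offsets called with 3, 2
Execution walk:
  tally_events([7, 6, -3, 4, 11, 4, 8]) -> 11  [called from verify_load, line 30]
  audit_lot([7, 6, -3, 4, 11, 4, 8], 6) -> 3  [called from verify_load, line 31]
  verify_load([7, 6, -3, 4, 11, 4, 8], 6) -> 33  [called from main, line 46]
  map_offsets(33, 2) -> 16  [called from main, line 48]
Log origins:
  1 — main, line 45
  2 — verify_load, line 29
  3 — tally_events, line 2
  4 — tally_events, line 7
  5 — audit_lot, line 11
  6 — audit_lot, line 16
  7 — verify_load, line 32
  8 — main, line 47
  9 — map_offsets, line 37
A correct fix: line 34: replace `*` with `//`.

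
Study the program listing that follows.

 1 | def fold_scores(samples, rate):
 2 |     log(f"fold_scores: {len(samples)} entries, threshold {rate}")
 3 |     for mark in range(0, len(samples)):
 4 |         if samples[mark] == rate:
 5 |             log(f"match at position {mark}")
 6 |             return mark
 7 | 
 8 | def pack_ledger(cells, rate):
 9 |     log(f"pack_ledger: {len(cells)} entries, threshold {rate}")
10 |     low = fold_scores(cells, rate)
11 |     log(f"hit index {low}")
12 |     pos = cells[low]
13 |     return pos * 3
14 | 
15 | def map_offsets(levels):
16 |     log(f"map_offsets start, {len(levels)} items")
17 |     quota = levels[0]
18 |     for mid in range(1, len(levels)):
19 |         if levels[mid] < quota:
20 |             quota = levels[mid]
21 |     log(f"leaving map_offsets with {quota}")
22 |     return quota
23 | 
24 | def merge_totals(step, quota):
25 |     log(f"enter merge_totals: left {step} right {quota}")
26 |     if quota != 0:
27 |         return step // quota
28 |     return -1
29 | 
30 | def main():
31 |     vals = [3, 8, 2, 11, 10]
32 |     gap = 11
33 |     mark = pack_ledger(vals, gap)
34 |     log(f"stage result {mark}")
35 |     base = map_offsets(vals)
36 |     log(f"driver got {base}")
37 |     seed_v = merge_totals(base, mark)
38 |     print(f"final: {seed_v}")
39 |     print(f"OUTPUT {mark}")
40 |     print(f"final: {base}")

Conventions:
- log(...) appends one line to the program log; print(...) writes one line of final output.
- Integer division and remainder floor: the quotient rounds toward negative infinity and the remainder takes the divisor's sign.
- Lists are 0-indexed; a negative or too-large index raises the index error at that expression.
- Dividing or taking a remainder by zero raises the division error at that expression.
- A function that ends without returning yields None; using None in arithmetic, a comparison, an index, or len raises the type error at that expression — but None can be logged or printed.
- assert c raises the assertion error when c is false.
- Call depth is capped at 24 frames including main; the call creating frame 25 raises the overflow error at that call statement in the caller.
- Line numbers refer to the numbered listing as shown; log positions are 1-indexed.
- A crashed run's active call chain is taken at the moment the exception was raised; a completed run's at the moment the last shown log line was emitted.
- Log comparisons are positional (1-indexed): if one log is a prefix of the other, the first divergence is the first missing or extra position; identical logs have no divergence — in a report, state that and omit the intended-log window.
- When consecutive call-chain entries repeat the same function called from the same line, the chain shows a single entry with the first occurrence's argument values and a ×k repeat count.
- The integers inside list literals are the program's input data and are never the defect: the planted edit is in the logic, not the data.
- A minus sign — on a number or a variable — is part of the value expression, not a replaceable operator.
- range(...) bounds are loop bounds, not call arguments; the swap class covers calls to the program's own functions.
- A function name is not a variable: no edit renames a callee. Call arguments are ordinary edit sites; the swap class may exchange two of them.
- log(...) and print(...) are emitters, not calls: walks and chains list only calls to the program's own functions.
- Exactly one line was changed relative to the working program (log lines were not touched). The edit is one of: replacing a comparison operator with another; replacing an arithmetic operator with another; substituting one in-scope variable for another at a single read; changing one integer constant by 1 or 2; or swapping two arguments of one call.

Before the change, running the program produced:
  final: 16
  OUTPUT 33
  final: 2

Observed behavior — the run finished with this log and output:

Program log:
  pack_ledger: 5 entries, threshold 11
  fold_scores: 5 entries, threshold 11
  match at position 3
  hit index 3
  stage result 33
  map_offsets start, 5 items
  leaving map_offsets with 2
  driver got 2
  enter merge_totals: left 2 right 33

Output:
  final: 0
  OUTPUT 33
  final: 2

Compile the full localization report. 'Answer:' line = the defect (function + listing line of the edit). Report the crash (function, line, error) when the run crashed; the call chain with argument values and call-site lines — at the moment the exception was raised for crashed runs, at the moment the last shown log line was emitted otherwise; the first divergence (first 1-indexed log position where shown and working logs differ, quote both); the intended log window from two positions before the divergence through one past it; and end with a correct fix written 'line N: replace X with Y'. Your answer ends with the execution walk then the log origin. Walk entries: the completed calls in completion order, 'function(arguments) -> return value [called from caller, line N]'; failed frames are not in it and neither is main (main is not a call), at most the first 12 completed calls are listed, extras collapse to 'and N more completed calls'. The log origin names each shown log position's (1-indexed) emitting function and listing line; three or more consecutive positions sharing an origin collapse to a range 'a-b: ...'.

Answer: the defect is in main at line 37.
Key observation: Log line 9 is where behavior first shows: 'enter merge_totals: left 2 right 33' appears instead of 'enter merge_totals: left 33 right 2'.
Call chain: main -> merge_totals(2, 33) (called at line 37).
First divergence: position 9 — shown 'enter merge_totals: left 2 right 33', intended 'enter merge_totals: left 33 right 2'.
Intended log window:
  7: leaving map_offsets with 2
  8: driver got 2
  9: enter merge_totals: left 33 right 2
Execution walk:
  fold_scores([3, 8, 2, 11, 10], 11) -> 3  [called from pack_ledger, line 10]
  pack_ledger([3, 8, 2, 11, 10], 11) -> 33  [called from main, line 33]
  map_offsets([3, 8, 2, 11, 10]) -> 2  [called from main, line 35]
  merge_totals(2, 33) -> 0  [called from main, line 37]
Log origins:
  1: emitted by pack_ledger (line 9)
  2: emitted by fold_scores (line 2)
  3: emitted by fold_scores (line 5)
  4: emitted by pack_ledger (line 11)
  5: emitted by main (line 34)
  6: emitted by map_offsets (line 16)
  7: emitted by map_offsets (line 21)
  8: emitted by main (line 36)
  9: emitted by merge_totals (line 25)
A correct fix: line 37: replace `merge_totals(base, mark)` with `merge_totals(mark, base)`.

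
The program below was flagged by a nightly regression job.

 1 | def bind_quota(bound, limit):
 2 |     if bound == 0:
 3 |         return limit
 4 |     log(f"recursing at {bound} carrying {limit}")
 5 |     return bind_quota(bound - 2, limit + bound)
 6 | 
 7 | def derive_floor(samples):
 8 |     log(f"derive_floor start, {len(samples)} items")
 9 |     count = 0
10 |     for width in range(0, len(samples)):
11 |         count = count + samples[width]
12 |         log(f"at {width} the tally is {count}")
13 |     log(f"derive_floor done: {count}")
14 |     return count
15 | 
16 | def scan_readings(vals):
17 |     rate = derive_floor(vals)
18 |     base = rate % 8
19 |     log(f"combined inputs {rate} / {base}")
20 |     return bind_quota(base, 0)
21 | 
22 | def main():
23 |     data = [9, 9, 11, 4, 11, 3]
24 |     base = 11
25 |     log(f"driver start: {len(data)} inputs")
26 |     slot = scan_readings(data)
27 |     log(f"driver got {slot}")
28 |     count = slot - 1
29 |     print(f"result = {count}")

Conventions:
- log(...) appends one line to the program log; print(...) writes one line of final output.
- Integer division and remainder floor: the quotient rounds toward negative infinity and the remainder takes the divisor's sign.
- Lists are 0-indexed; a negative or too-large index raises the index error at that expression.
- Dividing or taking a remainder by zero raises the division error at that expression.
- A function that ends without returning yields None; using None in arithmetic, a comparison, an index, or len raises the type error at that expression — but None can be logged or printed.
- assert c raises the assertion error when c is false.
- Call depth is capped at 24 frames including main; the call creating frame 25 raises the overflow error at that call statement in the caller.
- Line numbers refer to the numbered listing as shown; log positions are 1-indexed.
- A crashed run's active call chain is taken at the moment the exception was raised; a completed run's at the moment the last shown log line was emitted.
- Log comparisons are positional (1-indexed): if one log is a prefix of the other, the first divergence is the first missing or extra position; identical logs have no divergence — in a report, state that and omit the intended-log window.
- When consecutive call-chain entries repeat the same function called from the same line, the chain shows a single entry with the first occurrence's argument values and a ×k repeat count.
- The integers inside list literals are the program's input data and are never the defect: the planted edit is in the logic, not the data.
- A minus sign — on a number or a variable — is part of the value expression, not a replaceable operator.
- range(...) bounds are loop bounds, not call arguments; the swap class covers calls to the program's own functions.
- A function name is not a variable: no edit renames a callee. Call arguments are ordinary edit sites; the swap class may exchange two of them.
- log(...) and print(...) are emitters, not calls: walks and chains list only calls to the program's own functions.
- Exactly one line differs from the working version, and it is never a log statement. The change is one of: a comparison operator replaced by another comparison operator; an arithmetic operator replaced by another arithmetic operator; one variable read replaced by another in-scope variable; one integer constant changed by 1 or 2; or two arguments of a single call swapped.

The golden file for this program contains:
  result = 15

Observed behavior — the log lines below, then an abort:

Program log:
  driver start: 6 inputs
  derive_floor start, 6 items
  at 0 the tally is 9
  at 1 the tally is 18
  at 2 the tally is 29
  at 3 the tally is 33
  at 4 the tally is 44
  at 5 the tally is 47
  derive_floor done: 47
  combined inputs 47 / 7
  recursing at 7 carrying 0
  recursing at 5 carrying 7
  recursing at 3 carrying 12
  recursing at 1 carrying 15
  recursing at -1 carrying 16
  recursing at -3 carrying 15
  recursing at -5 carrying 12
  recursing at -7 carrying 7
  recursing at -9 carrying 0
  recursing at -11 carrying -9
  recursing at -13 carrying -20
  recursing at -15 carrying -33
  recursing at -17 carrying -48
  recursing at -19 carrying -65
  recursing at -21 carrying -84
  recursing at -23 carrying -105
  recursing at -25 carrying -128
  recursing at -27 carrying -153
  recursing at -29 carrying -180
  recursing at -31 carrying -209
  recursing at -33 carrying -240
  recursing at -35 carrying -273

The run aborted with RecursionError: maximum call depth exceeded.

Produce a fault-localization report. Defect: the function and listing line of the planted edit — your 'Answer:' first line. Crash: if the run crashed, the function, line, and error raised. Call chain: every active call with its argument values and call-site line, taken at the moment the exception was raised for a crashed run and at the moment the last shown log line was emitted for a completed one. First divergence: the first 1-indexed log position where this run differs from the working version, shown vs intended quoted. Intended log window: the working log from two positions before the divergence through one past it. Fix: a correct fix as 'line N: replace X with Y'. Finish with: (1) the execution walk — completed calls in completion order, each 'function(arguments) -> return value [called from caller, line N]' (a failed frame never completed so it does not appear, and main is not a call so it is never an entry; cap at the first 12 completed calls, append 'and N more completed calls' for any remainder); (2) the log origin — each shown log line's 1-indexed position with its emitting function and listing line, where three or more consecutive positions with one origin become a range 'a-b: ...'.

Answer: the defect is in bind_quota at line 2.
Key observation: The earliest visible damage is log position 15 — 'recursing at -1 carrying 16' rather than the intended 'driver got 16'.
Crash: bind_quota, line 5, RecursionError.
Call chain: main -> scan_readings([9, 9, 11, 4, 11, 3]) (called at line 26) -> bind_quota(7, 0) (called at line 20) -> bind_quota(5, 7) (called at line 5) ×21.
First divergence: position 15 — shown 'recursing at -1 carrying 16', intended 'driver got 16'.
Intended log window:
  13: recursing at 3 carrying 12
  14: recursing at 1 carrying 15
  15: driver got 16
Execution walk:
  derive_floor([9, 9, 11, 4, 11, 3]) -> 47  [called from scan_readings, line 17]
Origin of each log line:
  1: emitted by main (line 25)
  2: emitted by derive_floor (line 8)
  3-8: emitted by derive_floor (line 12)
  9: emitted by derive_floor (line 13)
  10: emitted by scan_readings (line 19)
  11-32: emitted by bind_quota (line 4)
A correct fix: line 2: replace `==` with `<=`.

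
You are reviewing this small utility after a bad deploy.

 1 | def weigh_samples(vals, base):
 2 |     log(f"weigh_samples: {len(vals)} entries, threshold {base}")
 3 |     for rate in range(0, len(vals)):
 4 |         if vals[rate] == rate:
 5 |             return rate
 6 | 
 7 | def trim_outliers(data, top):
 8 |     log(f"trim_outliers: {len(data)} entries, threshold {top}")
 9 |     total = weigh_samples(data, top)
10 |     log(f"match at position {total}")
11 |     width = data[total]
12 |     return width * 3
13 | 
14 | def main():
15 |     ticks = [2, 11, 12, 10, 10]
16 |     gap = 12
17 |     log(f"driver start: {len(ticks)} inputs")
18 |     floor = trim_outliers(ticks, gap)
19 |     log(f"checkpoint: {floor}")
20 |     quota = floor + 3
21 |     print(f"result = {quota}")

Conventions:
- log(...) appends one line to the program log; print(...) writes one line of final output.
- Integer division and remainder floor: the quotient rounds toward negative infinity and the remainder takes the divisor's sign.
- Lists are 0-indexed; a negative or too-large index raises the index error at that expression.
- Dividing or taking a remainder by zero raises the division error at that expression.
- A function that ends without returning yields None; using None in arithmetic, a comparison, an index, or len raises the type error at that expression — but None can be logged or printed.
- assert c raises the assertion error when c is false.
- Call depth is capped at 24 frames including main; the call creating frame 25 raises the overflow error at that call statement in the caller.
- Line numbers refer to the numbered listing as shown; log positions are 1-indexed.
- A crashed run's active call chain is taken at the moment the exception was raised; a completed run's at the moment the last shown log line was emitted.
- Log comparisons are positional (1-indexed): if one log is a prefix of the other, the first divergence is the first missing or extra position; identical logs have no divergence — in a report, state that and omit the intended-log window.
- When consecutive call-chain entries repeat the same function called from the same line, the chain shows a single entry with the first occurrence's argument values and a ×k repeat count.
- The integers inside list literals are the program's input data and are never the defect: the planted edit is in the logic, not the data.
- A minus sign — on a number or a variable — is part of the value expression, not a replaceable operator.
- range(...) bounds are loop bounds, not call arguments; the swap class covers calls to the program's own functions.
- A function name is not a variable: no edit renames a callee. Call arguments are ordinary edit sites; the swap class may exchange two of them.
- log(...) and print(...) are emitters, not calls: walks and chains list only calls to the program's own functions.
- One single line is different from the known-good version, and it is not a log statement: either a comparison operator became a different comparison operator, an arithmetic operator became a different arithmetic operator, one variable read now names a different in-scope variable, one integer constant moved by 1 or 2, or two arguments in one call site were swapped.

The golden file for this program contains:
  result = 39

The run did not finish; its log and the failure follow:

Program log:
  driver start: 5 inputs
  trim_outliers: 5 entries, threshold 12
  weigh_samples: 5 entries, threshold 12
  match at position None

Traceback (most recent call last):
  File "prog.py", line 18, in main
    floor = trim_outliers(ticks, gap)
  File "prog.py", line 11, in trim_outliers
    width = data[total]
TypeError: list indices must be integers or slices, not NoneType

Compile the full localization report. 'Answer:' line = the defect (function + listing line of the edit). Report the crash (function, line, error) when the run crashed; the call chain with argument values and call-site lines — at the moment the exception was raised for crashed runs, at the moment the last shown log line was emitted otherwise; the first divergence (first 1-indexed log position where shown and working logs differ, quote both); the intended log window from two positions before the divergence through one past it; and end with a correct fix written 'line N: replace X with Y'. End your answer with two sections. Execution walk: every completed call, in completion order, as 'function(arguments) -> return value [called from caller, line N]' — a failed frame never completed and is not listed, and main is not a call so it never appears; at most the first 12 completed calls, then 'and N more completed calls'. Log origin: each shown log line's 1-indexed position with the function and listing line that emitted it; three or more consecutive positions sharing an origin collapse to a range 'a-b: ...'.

Answer: the defect is in weigh_samples at line 4.
Core observation: Everything matches until log position 4, which reads 'match at position None' in place of 'match at position 2'.
Crash: trim_outliers, line 11, TypeError.
Call chain: main -> trim_outliers([2, 11, 12, 10, 10], 12) (called at line 18).
First divergence: position 4; shown 'match at position None' vs intended 'match at position 2'.
Intended log window:
  2: trim_outliers: 5 entries, threshold 12
  3: weigh_samples: 5 entries, threshold 12
  4: match at position 2
  5: checkpoint: 36
Execution walk:
  weigh_samples([2, 11, 12, 10, 10], 12) -> None  [called from trim_outliers, line 9]
Origin of each log line:
  1: from main, line 17
  2: from trim_outliers, line 8
  3: from weigh_samples, line 2
  4: from trim_outliers, line 10
A correct fix: line 4: replace `vals[rate] == rate` with `vals[rate] == base`.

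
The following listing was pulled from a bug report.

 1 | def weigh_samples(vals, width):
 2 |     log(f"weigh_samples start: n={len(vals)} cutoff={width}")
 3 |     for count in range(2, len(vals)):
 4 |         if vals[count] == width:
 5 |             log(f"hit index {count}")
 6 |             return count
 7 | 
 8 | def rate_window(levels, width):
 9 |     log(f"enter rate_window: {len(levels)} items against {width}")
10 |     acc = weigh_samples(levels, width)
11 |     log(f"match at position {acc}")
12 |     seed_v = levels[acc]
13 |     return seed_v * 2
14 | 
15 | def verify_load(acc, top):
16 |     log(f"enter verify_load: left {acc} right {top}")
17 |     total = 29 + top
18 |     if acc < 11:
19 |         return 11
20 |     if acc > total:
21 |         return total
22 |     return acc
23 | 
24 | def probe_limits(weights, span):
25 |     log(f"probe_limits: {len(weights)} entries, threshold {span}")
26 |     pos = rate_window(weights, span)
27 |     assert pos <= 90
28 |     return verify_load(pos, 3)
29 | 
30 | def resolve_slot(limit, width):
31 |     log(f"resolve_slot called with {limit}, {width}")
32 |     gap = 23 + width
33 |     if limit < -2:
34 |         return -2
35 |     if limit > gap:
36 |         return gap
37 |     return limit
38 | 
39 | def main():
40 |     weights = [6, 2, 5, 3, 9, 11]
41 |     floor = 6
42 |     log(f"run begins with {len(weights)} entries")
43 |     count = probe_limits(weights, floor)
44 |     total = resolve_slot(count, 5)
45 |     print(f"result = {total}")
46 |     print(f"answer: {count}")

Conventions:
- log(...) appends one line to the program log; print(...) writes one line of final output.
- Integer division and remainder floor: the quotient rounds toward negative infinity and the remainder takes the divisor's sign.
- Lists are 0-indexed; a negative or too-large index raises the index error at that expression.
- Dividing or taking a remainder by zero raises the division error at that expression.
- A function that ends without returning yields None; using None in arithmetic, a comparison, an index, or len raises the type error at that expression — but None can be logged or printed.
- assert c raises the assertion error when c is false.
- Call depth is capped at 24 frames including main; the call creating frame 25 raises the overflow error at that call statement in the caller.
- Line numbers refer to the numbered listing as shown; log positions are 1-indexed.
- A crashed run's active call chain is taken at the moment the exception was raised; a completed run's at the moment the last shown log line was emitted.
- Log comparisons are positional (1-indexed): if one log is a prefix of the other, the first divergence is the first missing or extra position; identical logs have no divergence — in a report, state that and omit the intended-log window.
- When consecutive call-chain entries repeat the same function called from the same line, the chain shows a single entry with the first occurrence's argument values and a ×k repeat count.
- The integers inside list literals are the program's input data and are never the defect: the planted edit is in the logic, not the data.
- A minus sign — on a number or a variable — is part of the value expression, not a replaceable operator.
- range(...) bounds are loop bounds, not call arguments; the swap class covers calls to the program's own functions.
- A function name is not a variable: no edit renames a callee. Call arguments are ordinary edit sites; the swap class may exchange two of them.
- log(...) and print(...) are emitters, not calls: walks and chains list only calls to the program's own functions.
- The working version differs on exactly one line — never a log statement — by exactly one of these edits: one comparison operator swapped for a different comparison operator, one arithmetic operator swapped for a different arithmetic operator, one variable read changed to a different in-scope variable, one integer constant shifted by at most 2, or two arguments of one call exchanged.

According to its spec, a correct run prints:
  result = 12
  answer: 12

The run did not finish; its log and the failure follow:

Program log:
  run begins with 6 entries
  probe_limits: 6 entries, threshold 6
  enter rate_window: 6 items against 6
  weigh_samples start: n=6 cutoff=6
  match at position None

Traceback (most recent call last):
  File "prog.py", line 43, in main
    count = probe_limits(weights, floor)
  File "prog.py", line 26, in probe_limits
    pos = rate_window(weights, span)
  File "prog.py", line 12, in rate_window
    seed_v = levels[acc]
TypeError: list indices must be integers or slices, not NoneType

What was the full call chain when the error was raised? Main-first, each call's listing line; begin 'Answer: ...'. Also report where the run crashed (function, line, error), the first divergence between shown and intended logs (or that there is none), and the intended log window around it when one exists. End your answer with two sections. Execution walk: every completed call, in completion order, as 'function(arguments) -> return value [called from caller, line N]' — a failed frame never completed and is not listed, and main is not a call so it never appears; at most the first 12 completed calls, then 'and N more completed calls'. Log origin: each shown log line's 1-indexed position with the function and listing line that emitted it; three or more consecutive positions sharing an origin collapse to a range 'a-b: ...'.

Answer: main -> probe_limits (called at line 43) -> rate_window (called at line 26).
Key observation: At log position 5 the runs split — shown 'match at position None', but the working version logs 'hit index 0'.
Crash: rate_window, line 12, TypeError.
First divergence: position 5 — shown 'match at position None', intended 'hit index 0'.
Intended log window:
  3: enter rate_window: 6 items against 6
  4: weigh_samples start: n=6 cutoff=6
  5: hit index 0
  6: match at position 0
Execution walk:
  weigh_samples([6, 2, 5, 3, 9, 11], 6) -> None  [called from rate_window, line 10]
Log line origins:
  1: from main, line 42
  2: from probe_limits, line 25
  3: from rate_window, line 9
  4: from weigh_samples, line 2
  5: from rate_window, line 11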